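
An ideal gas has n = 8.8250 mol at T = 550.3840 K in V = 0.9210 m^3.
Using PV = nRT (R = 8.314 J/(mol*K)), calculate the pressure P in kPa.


P = nRT/V = 8.8250 * 8.314 * 550.3840 / 0.9210
= 40382.2520 / 0.9210 = 43846.0934 Pa = 43.8461 kPa

43.8461 kPa


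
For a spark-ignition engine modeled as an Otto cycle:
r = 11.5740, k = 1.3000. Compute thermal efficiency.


r^(k-1) = 2.0847
eta = 1 - 1/2.0847 = 0.5203 = 52.0316%

52.0316%


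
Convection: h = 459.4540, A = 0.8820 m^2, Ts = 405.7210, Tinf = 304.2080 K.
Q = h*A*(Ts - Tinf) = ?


dT = 101.5130 K
Q = 459.4540 * 0.8820 * 101.5130 = 41136.9685 W

41136.9685 W


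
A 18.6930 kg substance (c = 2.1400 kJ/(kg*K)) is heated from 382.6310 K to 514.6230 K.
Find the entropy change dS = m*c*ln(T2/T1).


T2/T1 = 1.3450
ln(T2/T1) = 0.2964
dS = 18.6930 * 2.1400 * 0.2964 = 11.8554 kJ/K

11.8554 kJ/K


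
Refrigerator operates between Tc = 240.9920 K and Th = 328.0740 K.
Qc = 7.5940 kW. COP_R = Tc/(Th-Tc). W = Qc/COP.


COP = 240.9920 / 87.0820 = 2.7674
W = 7.5940 / 2.7674 = 2.7441 kW

COP = 2.7674, W = 2.7441 kW


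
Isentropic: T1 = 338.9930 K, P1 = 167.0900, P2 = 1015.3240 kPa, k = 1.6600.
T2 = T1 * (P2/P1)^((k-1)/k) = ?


(k-1)/k = 0.3976
(P2/P1)^exp = 2.0491
T2 = 338.9930 * 2.0491 = 694.6469 K

694.6469 K


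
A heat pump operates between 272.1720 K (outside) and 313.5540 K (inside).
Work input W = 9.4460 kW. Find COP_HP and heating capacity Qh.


COP = 313.5540 / 41.3820 = 7.5771
Qh = 7.5771 * 9.4460 = 71.5729 kW

COP = 7.5771, Qh = 71.5729 kW


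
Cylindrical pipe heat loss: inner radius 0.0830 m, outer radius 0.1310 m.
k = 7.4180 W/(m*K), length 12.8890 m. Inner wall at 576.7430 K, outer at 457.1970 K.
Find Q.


dT = 119.5460 K
ln(ro/ri) = 0.4564
Q = 2*pi*7.4180*12.8890*119.5460 / 0.4564 = 157368.0360 W

157368.0360 W


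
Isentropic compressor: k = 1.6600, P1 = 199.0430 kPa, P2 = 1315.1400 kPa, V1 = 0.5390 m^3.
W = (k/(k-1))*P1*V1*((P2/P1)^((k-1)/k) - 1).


(k-1)/k = 0.3976
(P2/P1)^exp = 2.1185
W = 2.5152 * 199.0430 * 0.5390 * (2.1185 - 1) = 301.8189 kJ

301.8189 kJ


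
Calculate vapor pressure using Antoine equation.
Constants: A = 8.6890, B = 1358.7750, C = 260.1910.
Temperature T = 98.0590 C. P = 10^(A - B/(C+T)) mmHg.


C+T = 358.2500
B/(C+T) = 3.7928
log10(P) = 8.6890 - 3.7928 = 4.8962
P = 10^4.8962 = 78738.6053 mmHg

78738.6053 mmHg


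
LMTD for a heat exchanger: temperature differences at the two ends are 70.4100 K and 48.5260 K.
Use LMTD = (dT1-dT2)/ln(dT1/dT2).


dT1/dT2 = 1.4510
ln(dT1/dT2) = 0.3722
LMTD = 21.8840 / 0.3722 = 58.7907 K

58.7907 K


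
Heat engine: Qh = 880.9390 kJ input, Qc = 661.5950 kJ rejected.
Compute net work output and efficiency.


W = 880.9390 - 661.5950 = 219.3440 kJ
eta = 219.3440 / 880.9390 = 0.2490 = 24.8989%

W = 219.3440 kJ, eta = 24.8989%


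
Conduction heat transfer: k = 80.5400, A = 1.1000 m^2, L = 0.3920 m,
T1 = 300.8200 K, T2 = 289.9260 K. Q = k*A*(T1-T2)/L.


dT = 10.8940 K
Q = 80.5400 * 1.1000 * 10.8940 / 0.3920 = 2462.0996 W

2462.0996 W


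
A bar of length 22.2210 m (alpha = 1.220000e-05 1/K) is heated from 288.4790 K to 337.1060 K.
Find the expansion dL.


dT = 48.6270 K
dL = 1.220000e-05 * 22.2210 * 48.6270 = 0.013183 m
L_final = 22.234183 m

dL = 0.013183 m


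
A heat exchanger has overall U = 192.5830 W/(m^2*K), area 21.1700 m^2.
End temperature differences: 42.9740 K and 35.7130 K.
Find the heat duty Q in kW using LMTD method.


LMTD = 39.2316 K
Q = 192.5830 * 21.1700 * 39.2316 = 159946.4284 W = 159.9464 kW

159.9464 kW


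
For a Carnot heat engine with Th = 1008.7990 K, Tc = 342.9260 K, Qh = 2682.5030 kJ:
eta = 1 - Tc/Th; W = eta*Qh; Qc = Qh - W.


eta = 1 - 342.9260/1008.7990 = 0.6601
W = 0.6601 * 2682.5030 = 1770.6266 kJ
Qc = 2682.5030 - 1770.6266 = 911.8764 kJ

eta = 66.0065%, W = 1770.6266 kJ, Qc = 911.8764 kJ


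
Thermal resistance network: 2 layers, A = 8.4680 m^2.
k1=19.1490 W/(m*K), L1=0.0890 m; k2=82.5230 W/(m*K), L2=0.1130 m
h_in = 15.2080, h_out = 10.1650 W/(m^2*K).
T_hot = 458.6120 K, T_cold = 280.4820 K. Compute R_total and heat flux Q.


R_conv_in = 1/(15.2080*8.4680) = 0.0078
R_1 = 0.0890/(19.1490*8.4680) = 0.0005
R_2 = 0.1130/(82.5230*8.4680) = 0.0002
R_conv_out = 1/(10.1650*8.4680) = 0.0116
R_total = 0.0201 K/W
Q = 178.1300 / 0.0201 = 8865.2138 W

R_total = 0.0201 K/W, Q = 8865.2138 W


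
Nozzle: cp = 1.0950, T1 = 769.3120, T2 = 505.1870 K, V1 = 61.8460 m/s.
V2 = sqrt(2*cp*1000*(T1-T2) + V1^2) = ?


dT = 264.1250 K
2*cp*1000*dT = 578433.7500
V1^2 = 3824.9277
V2 = sqrt(582258.6777) = 763.0588 m/s

763.0588 m/s


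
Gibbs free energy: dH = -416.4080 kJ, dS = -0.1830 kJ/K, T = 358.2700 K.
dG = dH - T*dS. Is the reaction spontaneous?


T*dS = 358.2700 * -0.1830 = -65.5634 kJ
dG = -416.4080 + 65.5634 = -350.8446 kJ (spontaneous)

dG = -350.8446 kJ, spontaneous


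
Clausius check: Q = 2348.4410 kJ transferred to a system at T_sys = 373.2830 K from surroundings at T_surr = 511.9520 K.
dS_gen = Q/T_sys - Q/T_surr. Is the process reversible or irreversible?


dS_sys = 2348.4410/373.2830 = 6.2913 kJ/K
dS_surr = -2348.4410/511.9520 = -4.5872 kJ/K
dS_gen = 6.2913 - 4.5872 = 1.7041 kJ/K (irreversible)

dS_gen = 1.7041 kJ/K, irreversible


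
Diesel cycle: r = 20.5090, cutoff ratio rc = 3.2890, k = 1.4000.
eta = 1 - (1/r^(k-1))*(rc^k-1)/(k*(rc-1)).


r^(k-1) = 3.3479
rc^k = 5.2953
eta = 0.5996 = 59.9649%

59.9649%


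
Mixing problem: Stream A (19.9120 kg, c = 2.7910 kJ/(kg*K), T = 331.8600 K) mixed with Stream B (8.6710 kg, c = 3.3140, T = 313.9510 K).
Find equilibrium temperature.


num = 27464.5176
den = 84.3101
Tf = 325.7560 K

325.7560 K


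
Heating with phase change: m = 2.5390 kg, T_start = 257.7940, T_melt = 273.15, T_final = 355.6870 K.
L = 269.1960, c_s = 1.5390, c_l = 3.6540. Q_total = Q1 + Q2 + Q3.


Q1 (sensible, solid) = 2.5390 * 1.5390 * 15.3560 = 60.0039 kJ
Q2 (latent) = 2.5390 * 269.1960 = 683.4886 kJ
Q3 (sensible, liquid) = 2.5390 * 3.6540 * 82.5370 = 765.7375 kJ
Q_total = 1509.2300 kJ

1509.2300 kJ


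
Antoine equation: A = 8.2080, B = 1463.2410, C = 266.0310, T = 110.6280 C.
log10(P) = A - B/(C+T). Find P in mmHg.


C+T = 376.6590
B/(C+T) = 3.8848
log10(P) = 8.2080 - 3.8848 = 4.3232
P = 10^4.3232 = 21047.9745 mmHg

21047.9745 mmHg


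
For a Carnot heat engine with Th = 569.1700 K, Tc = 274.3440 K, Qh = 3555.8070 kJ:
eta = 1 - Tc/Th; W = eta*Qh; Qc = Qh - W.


eta = 1 - 274.3440/569.1700 = 0.5180
W = 0.5180 * 3555.8070 = 1841.8827 kJ
Qc = 3555.8070 - 1841.8827 = 1713.9243 kJ

eta = 51.7993%, W = 1841.8827 kJ, Qc = 1713.9243 kJ


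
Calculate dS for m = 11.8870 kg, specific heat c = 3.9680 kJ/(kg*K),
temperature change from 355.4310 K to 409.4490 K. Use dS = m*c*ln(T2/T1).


T2/T1 = 1.1520
ln(T2/T1) = 0.1415
dS = 11.8870 * 3.9680 * 0.1415 = 6.6733 kJ/K

6.6733 kJ/K


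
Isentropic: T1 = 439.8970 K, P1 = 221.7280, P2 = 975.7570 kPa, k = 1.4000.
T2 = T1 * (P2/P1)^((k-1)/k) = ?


(k-1)/k = 0.2857
(P2/P1)^exp = 1.5271
T2 = 439.8970 * 1.5271 = 671.7601 K

671.7601 K


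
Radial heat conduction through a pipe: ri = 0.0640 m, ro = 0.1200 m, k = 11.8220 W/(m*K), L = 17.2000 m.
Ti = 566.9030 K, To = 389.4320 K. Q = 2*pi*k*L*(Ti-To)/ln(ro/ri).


dT = 177.4710 K
ln(ro/ri) = 0.6286
Q = 2*pi*11.8220*17.2000*177.4710 / 0.6286 = 360700.1371 W

360700.1371 W


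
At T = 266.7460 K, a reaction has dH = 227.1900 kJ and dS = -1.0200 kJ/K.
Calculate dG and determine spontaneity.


T*dS = 266.7460 * -1.0200 = -272.0809 kJ
dG = 227.1900 + 272.0809 = 499.2709 kJ (non-spontaneous)

dG = 499.2709 kJ, non-spontaneous


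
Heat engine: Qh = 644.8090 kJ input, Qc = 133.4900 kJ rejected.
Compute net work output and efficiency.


W = 644.8090 - 133.4900 = 511.3190 kJ
eta = 511.3190 / 644.8090 = 0.7930 = 79.2977%

W = 511.3190 kJ, eta = 79.2977%


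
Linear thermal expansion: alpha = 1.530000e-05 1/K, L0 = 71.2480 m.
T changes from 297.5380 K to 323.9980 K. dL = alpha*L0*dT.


dT = 26.4600 K
dL = 1.530000e-05 * 71.2480 * 26.4600 = 0.028844 m
L_final = 71.276844 m

dL = 0.028844 m


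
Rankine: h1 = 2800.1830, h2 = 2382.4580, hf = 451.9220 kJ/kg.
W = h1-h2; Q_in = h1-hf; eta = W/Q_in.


W = 417.7250 kJ/kg
Q_in = 2348.2610 kJ/kg
eta = 0.1779 = 17.7887%

eta = 17.7887%


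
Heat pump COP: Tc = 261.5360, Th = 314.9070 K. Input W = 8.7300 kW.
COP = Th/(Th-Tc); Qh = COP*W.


COP = 314.9070 / 53.3710 = 5.9003
Qh = 5.9003 * 8.7300 = 51.5100 kW

COP = 5.9003, Qh = 51.5100 kW


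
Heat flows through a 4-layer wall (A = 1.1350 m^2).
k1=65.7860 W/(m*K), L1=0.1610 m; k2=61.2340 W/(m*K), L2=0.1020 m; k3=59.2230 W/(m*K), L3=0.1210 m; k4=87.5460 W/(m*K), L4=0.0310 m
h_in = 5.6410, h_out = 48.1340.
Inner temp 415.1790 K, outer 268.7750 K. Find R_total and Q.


R_conv_in = 1/(5.6410*1.1350) = 0.1562
R_1 = 0.1610/(65.7860*1.1350) = 0.0022
R_2 = 0.1020/(61.2340*1.1350) = 0.0015
R_3 = 0.1210/(59.2230*1.1350) = 0.0018
R_4 = 0.0310/(87.5460*1.1350) = 0.0003
R_conv_out = 1/(48.1340*1.1350) = 0.0183
R_total = 0.1802 K/W
Q = 146.4040 / 0.1802 = 812.3251 W

R_total = 0.1802 K/W, Q = 812.3251 W


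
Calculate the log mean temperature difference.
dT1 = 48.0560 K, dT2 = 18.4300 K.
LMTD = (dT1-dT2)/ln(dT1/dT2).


dT1/dT2 = 2.6075
ln(dT1/dT2) = 0.9584
LMTD = 29.6260 / 0.9584 = 30.9123 K

30.9123 K


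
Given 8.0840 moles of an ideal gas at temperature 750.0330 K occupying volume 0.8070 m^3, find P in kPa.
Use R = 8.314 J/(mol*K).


P = nRT/V = 8.0840 * 8.314 * 750.0330 / 0.8070
= 50409.9999 / 0.8070 = 62465.9231 Pa = 62.4659 kPa

62.4659 kPa


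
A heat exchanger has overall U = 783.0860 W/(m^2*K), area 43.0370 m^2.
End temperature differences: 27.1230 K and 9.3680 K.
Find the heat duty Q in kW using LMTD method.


LMTD = 16.7014 K
Q = 783.0860 * 43.0370 * 16.7014 = 562866.2100 W = 562.8662 kW

562.8662 kW


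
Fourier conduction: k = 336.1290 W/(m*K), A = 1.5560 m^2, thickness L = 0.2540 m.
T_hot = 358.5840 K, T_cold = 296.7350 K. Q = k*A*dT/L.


dT = 61.8490 K
Q = 336.1290 * 1.5560 * 61.8490 / 0.2540 = 127354.5723 W

127354.5723 W


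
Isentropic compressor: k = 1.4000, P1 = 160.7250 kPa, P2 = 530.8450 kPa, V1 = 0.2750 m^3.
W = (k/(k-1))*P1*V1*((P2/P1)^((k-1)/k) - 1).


(k-1)/k = 0.2857
(P2/P1)^exp = 1.4069
W = 3.5000 * 160.7250 * 0.2750 * (1.4069 - 1) = 62.9412 kJ

62.9412 kJ


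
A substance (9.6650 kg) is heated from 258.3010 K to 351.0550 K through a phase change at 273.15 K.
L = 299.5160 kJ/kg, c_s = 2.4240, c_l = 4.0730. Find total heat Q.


Q1 (sensible, solid) = 9.6650 * 2.4240 * 14.8490 = 347.8818 kJ
Q2 (latent) = 9.6650 * 299.5160 = 2894.8221 kJ
Q3 (sensible, liquid) = 9.6650 * 4.0730 * 77.9050 = 3066.7728 kJ
Q_total = 6309.4767 kJ

6309.4767 kJ


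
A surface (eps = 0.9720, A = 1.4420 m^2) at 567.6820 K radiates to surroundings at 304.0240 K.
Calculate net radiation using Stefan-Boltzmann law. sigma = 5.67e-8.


T^4 = 1.0385e+11
Tsurr^4 = 8.5434e+09
Q = 0.9720 * 5.67e-8 * 1.4420 * 9.5310e+10 = 7574.4786 W

7574.4786 W


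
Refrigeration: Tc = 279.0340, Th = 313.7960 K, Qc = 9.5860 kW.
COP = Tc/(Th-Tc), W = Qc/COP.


COP = 279.0340 / 34.7620 = 8.0270
W = 9.5860 / 8.0270 = 1.1942 kW

COP = 8.0270, W = 1.1942 kW


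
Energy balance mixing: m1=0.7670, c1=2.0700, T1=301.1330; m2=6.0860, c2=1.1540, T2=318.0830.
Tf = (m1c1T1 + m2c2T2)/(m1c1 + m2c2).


num = 2712.0804
den = 8.6109
Tf = 314.9577 K

314.9577 K


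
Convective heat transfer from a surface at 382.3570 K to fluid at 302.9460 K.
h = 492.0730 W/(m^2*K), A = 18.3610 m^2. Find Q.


dT = 79.4110 K
Q = 492.0730 * 18.3610 * 79.4110 = 717474.6013 W

717474.6013 W


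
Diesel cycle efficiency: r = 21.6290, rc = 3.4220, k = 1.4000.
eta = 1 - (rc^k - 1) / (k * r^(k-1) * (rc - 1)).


r^(k-1) = 3.4199
rc^k = 5.5975
eta = 0.6035 = 60.3537%

60.3537%


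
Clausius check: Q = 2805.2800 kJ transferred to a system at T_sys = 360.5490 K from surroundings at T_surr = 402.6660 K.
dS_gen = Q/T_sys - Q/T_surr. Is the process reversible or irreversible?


dS_sys = 2805.2800/360.5490 = 7.7806 kJ/K
dS_surr = -2805.2800/402.6660 = -6.9668 kJ/K
dS_gen = 7.7806 - 6.9668 = 0.8138 kJ/K (irreversible)

dS_gen = 0.8138 kJ/K, irreversible


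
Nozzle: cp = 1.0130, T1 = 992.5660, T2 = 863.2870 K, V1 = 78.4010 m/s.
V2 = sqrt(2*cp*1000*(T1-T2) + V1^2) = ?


dT = 129.2790 K
2*cp*1000*dT = 261919.2540
V1^2 = 6146.7168
V2 = sqrt(268065.9708) = 517.7509 m/s

517.7509 m/s


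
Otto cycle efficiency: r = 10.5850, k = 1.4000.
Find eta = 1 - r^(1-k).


r^(k-1) = 2.5697
eta = 1 - 1/2.5697 = 0.6108 = 61.0844%

61.0844%


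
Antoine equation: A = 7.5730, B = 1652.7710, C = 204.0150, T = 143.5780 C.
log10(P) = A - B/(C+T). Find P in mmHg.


C+T = 347.5930
B/(C+T) = 4.7549
log10(P) = 7.5730 - 4.7549 = 2.8181
P = 10^2.8181 = 657.8047 mmHg

657.8047 mmHg


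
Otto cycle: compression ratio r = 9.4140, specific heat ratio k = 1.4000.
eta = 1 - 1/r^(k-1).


r^(k-1) = 2.4519
eta = 1 - 1/2.4519 = 0.5922 = 59.2160%

59.2160%


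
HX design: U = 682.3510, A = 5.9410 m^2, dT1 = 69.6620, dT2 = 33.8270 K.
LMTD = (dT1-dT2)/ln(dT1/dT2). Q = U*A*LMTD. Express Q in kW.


LMTD = 49.6058 K
Q = 682.3510 * 5.9410 * 49.6058 = 201094.2516 W = 201.0943 kW

201.0943 kW


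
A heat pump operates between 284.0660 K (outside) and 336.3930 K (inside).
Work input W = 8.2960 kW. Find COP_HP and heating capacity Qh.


COP = 336.3930 / 52.3270 = 6.4287
Qh = 6.4287 * 8.2960 = 53.3322 kW

COP = 6.4287, Qh = 53.3322 kW


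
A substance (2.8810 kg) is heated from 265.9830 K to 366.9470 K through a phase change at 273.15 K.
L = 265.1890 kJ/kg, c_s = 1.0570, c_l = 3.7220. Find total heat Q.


Q1 (sensible, solid) = 2.8810 * 1.0570 * 7.1670 = 21.8251 kJ
Q2 (latent) = 2.8810 * 265.1890 = 764.0095 kJ
Q3 (sensible, liquid) = 2.8810 * 3.7220 * 93.7970 = 1005.7929 kJ
Q_total = 1791.6275 kJ

1791.6275 kJ


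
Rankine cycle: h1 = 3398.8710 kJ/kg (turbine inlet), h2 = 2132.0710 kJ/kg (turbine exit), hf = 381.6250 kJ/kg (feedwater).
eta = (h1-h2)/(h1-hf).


W = 1266.8000 kJ/kg
Q_in = 3017.2460 kJ/kg
eta = 0.4199 = 41.9853%

eta = 41.9853%


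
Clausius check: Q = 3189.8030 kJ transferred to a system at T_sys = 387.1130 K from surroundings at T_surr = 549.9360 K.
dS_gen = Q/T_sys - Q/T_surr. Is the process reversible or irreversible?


dS_sys = 3189.8030/387.1130 = 8.2400 kJ/K
dS_surr = -3189.8030/549.9360 = -5.8003 kJ/K
dS_gen = 8.2400 - 5.8003 = 2.4397 kJ/K (irreversible)

dS_gen = 2.4397 kJ/K, irreversible


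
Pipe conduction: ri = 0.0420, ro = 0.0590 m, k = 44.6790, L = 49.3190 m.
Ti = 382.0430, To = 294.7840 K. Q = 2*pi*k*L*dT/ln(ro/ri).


dT = 87.2590 K
ln(ro/ri) = 0.3399
Q = 2*pi*44.6790*49.3190*87.2590 / 0.3399 = 3554657.4313 W

3554657.4313 W


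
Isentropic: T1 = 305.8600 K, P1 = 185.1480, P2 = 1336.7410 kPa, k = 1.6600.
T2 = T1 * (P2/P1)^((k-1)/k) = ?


(k-1)/k = 0.3976
(P2/P1)^exp = 2.1945
T2 = 305.8600 * 2.1945 = 671.2205 K

671.2205 K


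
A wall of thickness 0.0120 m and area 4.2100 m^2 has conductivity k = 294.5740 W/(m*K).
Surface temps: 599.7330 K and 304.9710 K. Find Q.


dT = 294.7620 K
Q = 294.5740 * 4.2100 * 294.7620 / 0.0120 = 3.0463e+07 W

3.0463e+07 W


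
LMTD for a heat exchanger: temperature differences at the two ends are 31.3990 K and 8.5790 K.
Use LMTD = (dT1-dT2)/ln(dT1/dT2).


dT1/dT2 = 3.6600
ln(dT1/dT2) = 1.2975
LMTD = 22.8200 / 1.2975 = 17.5882 K

17.5882 K


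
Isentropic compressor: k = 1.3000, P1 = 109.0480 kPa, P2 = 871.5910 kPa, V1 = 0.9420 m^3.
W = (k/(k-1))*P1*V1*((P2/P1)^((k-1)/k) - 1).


(k-1)/k = 0.2308
(P2/P1)^exp = 1.6155
W = 4.3333 * 109.0480 * 0.9420 * (1.6155 - 1) = 273.9920 kJ

273.9920 kJ


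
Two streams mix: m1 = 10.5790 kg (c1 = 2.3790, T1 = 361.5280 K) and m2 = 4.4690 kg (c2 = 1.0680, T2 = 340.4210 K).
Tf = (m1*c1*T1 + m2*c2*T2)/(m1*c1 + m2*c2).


num = 10723.5273
den = 29.9403
Tf = 358.1633 K

358.1633 K


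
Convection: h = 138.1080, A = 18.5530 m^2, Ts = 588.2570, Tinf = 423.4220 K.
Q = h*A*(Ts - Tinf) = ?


dT = 164.8350 K
Q = 138.1080 * 18.5530 * 164.8350 = 422359.6420 W

422359.6420 W


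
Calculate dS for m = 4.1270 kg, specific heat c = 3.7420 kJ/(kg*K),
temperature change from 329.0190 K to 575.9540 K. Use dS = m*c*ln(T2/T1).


T2/T1 = 1.7505
ln(T2/T1) = 0.5599
dS = 4.1270 * 3.7420 * 0.5599 = 8.6469 kJ/K

8.6469 kJ/K


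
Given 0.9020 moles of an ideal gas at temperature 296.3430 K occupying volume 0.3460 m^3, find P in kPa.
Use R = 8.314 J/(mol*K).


P = nRT/V = 0.9020 * 8.314 * 296.3430 / 0.3460
= 2222.3437 / 0.3460 = 6422.9587 Pa = 6.4230 kPa

6.4230 kPa


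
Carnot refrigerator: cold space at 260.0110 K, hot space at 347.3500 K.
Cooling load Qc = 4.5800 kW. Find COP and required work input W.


COP = 260.0110 / 87.3390 = 2.9770
W = 4.5800 / 2.9770 = 1.5384 kW

COP = 2.9770, W = 1.5384 kW


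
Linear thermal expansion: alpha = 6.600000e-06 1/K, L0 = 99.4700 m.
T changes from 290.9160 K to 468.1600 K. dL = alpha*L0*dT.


dT = 177.2440 K
dL = 6.600000e-06 * 99.4700 * 177.2440 = 0.116361 m
L_final = 99.586361 m

dL = 0.116361 m


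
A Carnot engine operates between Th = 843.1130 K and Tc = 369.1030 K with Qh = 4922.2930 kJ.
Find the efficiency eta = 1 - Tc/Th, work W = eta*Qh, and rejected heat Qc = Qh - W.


eta = 1 - 369.1030/843.1130 = 0.5622
W = 0.5622 * 4922.2930 = 2767.3824 kJ
Qc = 4922.2930 - 2767.3824 = 2154.9106 kJ

eta = 56.2214%, W = 2767.3824 kJ, Qc = 2154.9106 kJ


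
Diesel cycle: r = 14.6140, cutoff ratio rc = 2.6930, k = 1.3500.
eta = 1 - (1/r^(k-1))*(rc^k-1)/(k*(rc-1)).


r^(k-1) = 2.5566
rc^k = 3.8091
eta = 0.5193 = 51.9268%

51.9268%


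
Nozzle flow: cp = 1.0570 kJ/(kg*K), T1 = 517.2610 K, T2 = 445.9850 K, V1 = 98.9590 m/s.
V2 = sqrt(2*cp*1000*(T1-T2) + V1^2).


dT = 71.2760 K
2*cp*1000*dT = 150677.4640
V1^2 = 9792.8837
V2 = sqrt(160470.3477) = 400.5875 m/s

400.5875 m/s


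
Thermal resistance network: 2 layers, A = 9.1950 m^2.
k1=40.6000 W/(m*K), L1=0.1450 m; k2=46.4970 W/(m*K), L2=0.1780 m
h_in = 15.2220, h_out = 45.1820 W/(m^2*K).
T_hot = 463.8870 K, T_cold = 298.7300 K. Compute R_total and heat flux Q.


R_conv_in = 1/(15.2220*9.1950) = 0.0071
R_1 = 0.1450/(40.6000*9.1950) = 0.0004
R_2 = 0.1780/(46.4970*9.1950) = 0.0004
R_conv_out = 1/(45.1820*9.1950) = 0.0024
R_total = 0.0104 K/W
Q = 165.1570 / 0.0104 = 15947.3985 W

R_total = 0.0104 K/W, Q = 15947.3985 W


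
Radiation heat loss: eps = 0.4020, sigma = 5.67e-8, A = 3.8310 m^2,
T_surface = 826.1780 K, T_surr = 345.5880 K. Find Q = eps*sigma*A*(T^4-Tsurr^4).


T^4 = 4.6590e+11
Tsurr^4 = 1.4264e+10
Q = 0.4020 * 5.67e-8 * 3.8310 * 4.5164e+11 = 39437.7272 W

39437.7272 W


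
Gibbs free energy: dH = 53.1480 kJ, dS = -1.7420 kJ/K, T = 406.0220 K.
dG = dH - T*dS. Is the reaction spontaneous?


T*dS = 406.0220 * -1.7420 = -707.2903 kJ
dG = 53.1480 + 707.2903 = 760.4383 kJ (non-spontaneous)

dG = 760.4383 kJ, non-spontaneous


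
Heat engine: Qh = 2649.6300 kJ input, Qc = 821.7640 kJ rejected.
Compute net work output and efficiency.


W = 2649.6300 - 821.7640 = 1827.8660 kJ
eta = 1827.8660 / 2649.6300 = 0.6899 = 68.9857%

W = 1827.8660 kJ, eta = 68.9857%


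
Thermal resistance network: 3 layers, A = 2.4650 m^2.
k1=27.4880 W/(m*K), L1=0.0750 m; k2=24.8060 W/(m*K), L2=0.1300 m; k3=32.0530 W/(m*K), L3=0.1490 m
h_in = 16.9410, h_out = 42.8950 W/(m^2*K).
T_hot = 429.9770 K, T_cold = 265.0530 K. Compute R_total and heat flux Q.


R_conv_in = 1/(16.9410*2.4650) = 0.0239
R_1 = 0.0750/(27.4880*2.4650) = 0.0011
R_2 = 0.1300/(24.8060*2.4650) = 0.0021
R_3 = 0.1490/(32.0530*2.4650) = 0.0019
R_conv_out = 1/(42.8950*2.4650) = 0.0095
R_total = 0.0385 K/W
Q = 164.9240 / 0.0385 = 4281.1998 W

R_total = 0.0385 K/W, Q = 4281.1998 W


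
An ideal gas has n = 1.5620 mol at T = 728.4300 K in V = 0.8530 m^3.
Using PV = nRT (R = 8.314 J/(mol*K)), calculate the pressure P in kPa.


P = nRT/V = 1.5620 * 8.314 * 728.4300 / 0.8530
= 9459.7329 / 0.8530 = 11089.9565 Pa = 11.0900 kPa

11.0900 kPa


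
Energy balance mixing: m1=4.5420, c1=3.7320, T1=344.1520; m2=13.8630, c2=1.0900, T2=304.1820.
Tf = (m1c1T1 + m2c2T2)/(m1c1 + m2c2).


num = 10430.0263
den = 32.0614
Tf = 325.3140 K

325.3140 K


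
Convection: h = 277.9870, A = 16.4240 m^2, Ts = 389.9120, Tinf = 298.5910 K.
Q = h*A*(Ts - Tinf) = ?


dT = 91.3210 K
Q = 277.9870 * 16.4240 * 91.3210 = 416940.4988 W

416940.4988 W


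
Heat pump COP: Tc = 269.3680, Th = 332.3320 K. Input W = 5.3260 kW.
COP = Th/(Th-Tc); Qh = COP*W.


COP = 332.3320 / 62.9640 = 5.2781
Qh = 5.2781 * 5.3260 = 28.1113 kW

COP = 5.2781, Qh = 28.1113 kW


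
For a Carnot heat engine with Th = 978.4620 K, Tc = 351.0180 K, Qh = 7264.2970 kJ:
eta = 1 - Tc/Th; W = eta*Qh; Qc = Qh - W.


eta = 1 - 351.0180/978.4620 = 0.6413
W = 0.6413 * 7264.2970 = 4658.2694 kJ
Qc = 7264.2970 - 4658.2694 = 2606.0276 kJ

eta = 64.1255%, W = 4658.2694 kJ, Qc = 2606.0276 kJ


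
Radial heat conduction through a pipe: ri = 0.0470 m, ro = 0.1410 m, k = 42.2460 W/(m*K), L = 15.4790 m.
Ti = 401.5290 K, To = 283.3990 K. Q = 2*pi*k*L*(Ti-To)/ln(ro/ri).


dT = 118.1300 K
ln(ro/ri) = 1.0986
Q = 2*pi*42.2460*15.4790*118.1300 / 1.0986 = 441798.3756 W

441798.3756 W


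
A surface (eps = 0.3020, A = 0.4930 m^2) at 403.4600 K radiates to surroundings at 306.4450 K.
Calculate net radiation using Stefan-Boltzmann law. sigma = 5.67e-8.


T^4 = 2.6497e+10
Tsurr^4 = 8.8188e+09
Q = 0.3020 * 5.67e-8 * 0.4930 * 1.7679e+10 = 149.2390 W

149.2390 W


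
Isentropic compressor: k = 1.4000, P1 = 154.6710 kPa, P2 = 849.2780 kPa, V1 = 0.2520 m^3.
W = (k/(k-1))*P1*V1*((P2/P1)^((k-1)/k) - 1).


(k-1)/k = 0.2857
(P2/P1)^exp = 1.6268
W = 3.5000 * 154.6710 * 0.2520 * (1.6268 - 1) = 85.5038 kJ

85.5038 kJ


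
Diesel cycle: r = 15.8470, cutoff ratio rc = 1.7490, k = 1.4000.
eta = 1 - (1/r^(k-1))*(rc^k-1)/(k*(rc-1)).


r^(k-1) = 3.0198
rc^k = 2.1873
eta = 0.6251 = 62.5056%

62.5056%


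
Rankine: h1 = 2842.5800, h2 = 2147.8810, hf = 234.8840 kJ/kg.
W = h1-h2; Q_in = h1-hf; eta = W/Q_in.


W = 694.6990 kJ/kg
Q_in = 2607.6960 kJ/kg
eta = 0.2664 = 26.6403%

eta = 26.6403%


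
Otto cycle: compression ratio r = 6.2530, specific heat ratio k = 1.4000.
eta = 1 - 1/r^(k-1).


r^(k-1) = 2.0818
eta = 1 - 1/2.0818 = 0.5196 = 51.9642%

51.9642%


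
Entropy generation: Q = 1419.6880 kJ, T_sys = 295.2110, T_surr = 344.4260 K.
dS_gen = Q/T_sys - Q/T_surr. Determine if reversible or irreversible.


dS_sys = 1419.6880/295.2110 = 4.8091 kJ/K
dS_surr = -1419.6880/344.4260 = -4.1219 kJ/K
dS_gen = 4.8091 - 4.1219 = 0.6872 kJ/K (irreversible)

dS_gen = 0.6872 kJ/K, irreversible


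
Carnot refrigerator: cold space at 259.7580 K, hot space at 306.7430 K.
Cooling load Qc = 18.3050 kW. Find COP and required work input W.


COP = 259.7580 / 46.9850 = 5.5285
W = 18.3050 / 5.5285 = 3.3110 kW

COP = 5.5285, W = 3.3110 kW


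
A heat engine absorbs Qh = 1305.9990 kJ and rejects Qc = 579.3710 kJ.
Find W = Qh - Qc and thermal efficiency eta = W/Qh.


W = 1305.9990 - 579.3710 = 726.6280 kJ
eta = 726.6280 / 1305.9990 = 0.5564 = 55.6377%

W = 726.6280 kJ, eta = 55.6377%


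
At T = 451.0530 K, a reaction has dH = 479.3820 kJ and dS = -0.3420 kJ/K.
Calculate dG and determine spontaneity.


T*dS = 451.0530 * -0.3420 = -154.2601 kJ
dG = 479.3820 + 154.2601 = 633.6421 kJ (non-spontaneous)

dG = 633.6421 kJ, non-spontaneous


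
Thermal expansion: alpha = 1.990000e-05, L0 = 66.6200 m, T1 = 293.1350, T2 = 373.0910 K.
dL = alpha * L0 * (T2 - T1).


dT = 79.9560 K
dL = 1.990000e-05 * 66.6200 * 79.9560 = 0.106001 m
L_final = 66.726001 m

dL = 0.106001 m


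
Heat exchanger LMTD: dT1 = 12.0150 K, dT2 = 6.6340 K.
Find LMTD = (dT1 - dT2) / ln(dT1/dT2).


dT1/dT2 = 1.8111
ln(dT1/dT2) = 0.5939
LMTD = 5.3810 / 0.5939 = 9.0597 K

9.0597 K


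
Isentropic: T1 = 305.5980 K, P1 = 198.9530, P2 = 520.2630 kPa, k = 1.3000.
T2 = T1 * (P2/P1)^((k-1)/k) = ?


(k-1)/k = 0.2308
(P2/P1)^exp = 1.2484
T2 = 305.5980 * 1.2484 = 381.4963 K

381.4963 K


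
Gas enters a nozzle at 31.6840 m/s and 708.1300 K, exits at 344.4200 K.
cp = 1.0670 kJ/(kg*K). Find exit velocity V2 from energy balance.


dT = 363.7100 K
2*cp*1000*dT = 776157.1400
V1^2 = 1003.8759
V2 = sqrt(777161.0159) = 881.5674 m/s

881.5674 m/s


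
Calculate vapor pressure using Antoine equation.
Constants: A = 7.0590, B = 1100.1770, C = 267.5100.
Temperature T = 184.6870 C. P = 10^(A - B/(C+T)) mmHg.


C+T = 452.1970
B/(C+T) = 2.4330
log10(P) = 7.0590 - 2.4330 = 4.6260
P = 10^4.6260 = 42270.8004 mmHg

42270.8004 mmHg


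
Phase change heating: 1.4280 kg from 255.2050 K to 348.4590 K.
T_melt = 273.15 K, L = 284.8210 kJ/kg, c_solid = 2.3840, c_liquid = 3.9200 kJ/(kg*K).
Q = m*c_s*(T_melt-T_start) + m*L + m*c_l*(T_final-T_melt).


Q1 (sensible, solid) = 1.4280 * 2.3840 * 17.9450 = 61.0911 kJ
Q2 (latent) = 1.4280 * 284.8210 = 406.7244 kJ
Q3 (sensible, liquid) = 1.4280 * 3.9200 * 75.3090 = 421.5617 kJ
Q_total = 889.3772 kJ

889.3772 kJ


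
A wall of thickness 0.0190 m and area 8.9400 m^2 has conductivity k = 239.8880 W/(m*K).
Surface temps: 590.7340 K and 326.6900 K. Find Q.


dT = 264.0440 K
Q = 239.8880 * 8.9400 * 264.0440 / 0.0190 = 2.9804e+07 W

2.9804e+07 W


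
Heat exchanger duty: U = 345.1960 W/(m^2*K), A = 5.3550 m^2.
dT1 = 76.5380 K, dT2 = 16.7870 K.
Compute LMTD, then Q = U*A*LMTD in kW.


LMTD = 39.3829 K
Q = 345.1960 * 5.3550 * 39.3829 = 72800.1983 W = 72.8002 kW

72.8002 kW


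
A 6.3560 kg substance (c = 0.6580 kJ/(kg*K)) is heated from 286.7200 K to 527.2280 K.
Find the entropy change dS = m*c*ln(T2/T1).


T2/T1 = 1.8388
ln(T2/T1) = 0.6091
dS = 6.3560 * 0.6580 * 0.6091 = 2.5475 kJ/K

2.5475 kJ/K


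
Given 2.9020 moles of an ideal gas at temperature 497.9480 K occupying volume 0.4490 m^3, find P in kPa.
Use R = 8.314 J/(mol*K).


P = nRT/V = 2.9020 * 8.314 * 497.9480 / 0.4490
= 12014.1049 / 0.4490 = 26757.4720 Pa = 26.7575 kPa

26.7575 kPa


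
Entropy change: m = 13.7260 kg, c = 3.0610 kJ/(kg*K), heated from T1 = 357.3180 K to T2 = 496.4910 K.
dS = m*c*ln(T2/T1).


T2/T1 = 1.3895
ln(T2/T1) = 0.3289
dS = 13.7260 * 3.0610 * 0.3289 = 13.8205 kJ/K

13.8205 kJ/K


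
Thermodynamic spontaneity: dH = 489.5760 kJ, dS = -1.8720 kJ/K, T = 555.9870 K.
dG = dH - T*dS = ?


T*dS = 555.9870 * -1.8720 = -1040.8077 kJ
dG = 489.5760 + 1040.8077 = 1530.3837 kJ (non-spontaneous)

dG = 1530.3837 kJ, non-spontaneous


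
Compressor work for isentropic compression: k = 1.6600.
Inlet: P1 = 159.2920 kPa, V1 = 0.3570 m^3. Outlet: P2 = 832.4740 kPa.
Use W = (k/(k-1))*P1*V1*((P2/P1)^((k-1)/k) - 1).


(k-1)/k = 0.3976
(P2/P1)^exp = 1.9299
W = 2.5152 * 159.2920 * 0.3570 * (1.9299 - 1) = 133.0067 kJ

133.0067 kJ


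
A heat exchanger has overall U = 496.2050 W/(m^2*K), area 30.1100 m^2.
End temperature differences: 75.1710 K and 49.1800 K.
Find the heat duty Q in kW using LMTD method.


LMTD = 61.2593 K
Q = 496.2050 * 30.1100 * 61.2593 = 915258.7196 W = 915.2587 kW

915.2587 kW


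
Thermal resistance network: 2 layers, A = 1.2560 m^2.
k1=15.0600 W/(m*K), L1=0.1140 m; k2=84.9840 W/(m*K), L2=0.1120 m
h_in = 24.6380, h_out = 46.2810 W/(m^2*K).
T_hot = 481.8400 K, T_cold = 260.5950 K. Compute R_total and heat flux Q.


R_conv_in = 1/(24.6380*1.2560) = 0.0323
R_1 = 0.1140/(15.0600*1.2560) = 0.0060
R_2 = 0.1120/(84.9840*1.2560) = 0.0010
R_conv_out = 1/(46.2810*1.2560) = 0.0172
R_total = 0.0566 K/W
Q = 221.2450 / 0.0566 = 3909.3146 W

R_total = 0.0566 K/W, Q = 3909.3146 W


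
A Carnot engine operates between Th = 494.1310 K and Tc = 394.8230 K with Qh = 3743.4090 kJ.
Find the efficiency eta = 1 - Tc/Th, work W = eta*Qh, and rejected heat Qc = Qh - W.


eta = 1 - 394.8230/494.1310 = 0.2010
W = 0.2010 * 3743.4090 = 752.3318 kJ
Qc = 3743.4090 - 752.3318 = 2991.0772 kJ

eta = 20.0975%, W = 752.3318 kJ, Qc = 2991.0772 kJ


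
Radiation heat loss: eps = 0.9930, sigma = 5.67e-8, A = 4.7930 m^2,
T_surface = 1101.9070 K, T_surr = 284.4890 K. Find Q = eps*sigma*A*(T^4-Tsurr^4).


T^4 = 1.4743e+12
Tsurr^4 = 6.5503e+09
Q = 0.9930 * 5.67e-8 * 4.7930 * 1.4677e+12 = 396082.4581 W

396082.4581 W


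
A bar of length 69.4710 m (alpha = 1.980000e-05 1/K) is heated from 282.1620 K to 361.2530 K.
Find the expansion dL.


dT = 79.0910 K
dL = 1.980000e-05 * 69.4710 * 79.0910 = 0.108792 m
L_final = 69.579792 m

dL = 0.108792 m


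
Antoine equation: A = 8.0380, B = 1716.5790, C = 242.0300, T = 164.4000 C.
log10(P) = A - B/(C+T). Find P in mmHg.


C+T = 406.4300
B/(C+T) = 4.2236
log10(P) = 8.0380 - 4.2236 = 3.8144
P = 10^3.8144 = 6522.9812 mmHg

6522.9812 mmHg


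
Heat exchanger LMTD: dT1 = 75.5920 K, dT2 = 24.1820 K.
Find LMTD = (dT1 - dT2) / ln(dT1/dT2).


dT1/dT2 = 3.1260
ln(dT1/dT2) = 1.1397
LMTD = 51.4100 / 1.1397 = 45.1067 K

45.1067 K


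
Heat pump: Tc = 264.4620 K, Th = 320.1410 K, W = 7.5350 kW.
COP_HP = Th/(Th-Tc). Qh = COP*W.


COP = 320.1410 / 55.6790 = 5.7498
Qh = 5.7498 * 7.5350 = 43.3245 kW

COP = 5.7498, Qh = 43.3245 kW


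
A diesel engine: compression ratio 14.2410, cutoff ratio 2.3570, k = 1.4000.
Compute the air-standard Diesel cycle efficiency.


r^(k-1) = 2.8935
rc^k = 3.3213
eta = 0.5777 = 57.7720%

57.7720%


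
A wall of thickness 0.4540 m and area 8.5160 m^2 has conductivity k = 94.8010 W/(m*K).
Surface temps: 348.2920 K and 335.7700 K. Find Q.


dT = 12.5220 K
Q = 94.8010 * 8.5160 * 12.5220 / 0.4540 = 22267.2414 W

22267.2414 W


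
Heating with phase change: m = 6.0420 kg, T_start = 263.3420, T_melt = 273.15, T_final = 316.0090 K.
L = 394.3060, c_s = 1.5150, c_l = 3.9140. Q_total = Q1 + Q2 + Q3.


Q1 (sensible, solid) = 6.0420 * 1.5150 * 9.8080 = 89.7788 kJ
Q2 (latent) = 6.0420 * 394.3060 = 2382.3969 kJ
Q3 (sensible, liquid) = 6.0420 * 3.9140 * 42.8590 = 1013.5463 kJ
Q_total = 3485.7219 kJ

3485.7219 kJ


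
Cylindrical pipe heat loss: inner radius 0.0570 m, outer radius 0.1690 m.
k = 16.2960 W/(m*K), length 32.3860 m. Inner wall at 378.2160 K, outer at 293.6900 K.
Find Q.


dT = 84.5260 K
ln(ro/ri) = 1.0868
Q = 2*pi*16.2960*32.3860*84.5260 / 1.0868 = 257893.2194 W

257893.2194 W


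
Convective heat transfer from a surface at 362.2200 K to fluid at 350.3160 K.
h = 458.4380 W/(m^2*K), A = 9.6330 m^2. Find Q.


dT = 11.9040 K
Q = 458.4380 * 9.6330 * 11.9040 = 52569.6503 W

52569.6503 W


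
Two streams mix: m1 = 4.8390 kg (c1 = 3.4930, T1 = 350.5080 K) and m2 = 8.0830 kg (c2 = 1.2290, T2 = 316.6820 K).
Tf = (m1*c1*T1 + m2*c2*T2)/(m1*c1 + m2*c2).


num = 9070.4272
den = 26.8366
Tf = 337.9868 K

337.9868 K


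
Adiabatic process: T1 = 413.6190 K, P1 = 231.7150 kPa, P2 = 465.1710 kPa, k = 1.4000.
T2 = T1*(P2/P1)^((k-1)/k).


(k-1)/k = 0.2857
(P2/P1)^exp = 1.2203
T2 = 413.6190 * 1.2203 = 504.7477 K

504.7477 K


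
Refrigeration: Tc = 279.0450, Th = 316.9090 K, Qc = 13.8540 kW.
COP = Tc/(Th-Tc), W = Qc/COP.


COP = 279.0450 / 37.8640 = 7.3697
W = 13.8540 / 7.3697 = 1.8799 kW

COP = 7.3697, W = 1.8799 kW


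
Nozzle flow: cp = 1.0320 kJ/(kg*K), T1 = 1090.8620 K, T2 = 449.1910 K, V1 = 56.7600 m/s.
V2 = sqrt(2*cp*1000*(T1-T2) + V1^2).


dT = 641.6710 K
2*cp*1000*dT = 1324408.9440
V1^2 = 3221.6976
V2 = sqrt(1327630.6416) = 1152.2286 m/s

1152.2286 m/s


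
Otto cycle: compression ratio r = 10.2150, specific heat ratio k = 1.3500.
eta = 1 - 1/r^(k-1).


r^(k-1) = 2.2555
eta = 1 - 1/2.2555 = 0.5566 = 55.6630%

55.6630%


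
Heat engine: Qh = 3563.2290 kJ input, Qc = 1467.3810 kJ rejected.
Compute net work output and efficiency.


W = 3563.2290 - 1467.3810 = 2095.8480 kJ
eta = 2095.8480 / 3563.2290 = 0.5882 = 58.8188%

W = 2095.8480 kJ, eta = 58.8188%


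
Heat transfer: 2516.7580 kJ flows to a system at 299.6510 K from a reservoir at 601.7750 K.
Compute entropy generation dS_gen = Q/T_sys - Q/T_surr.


dS_sys = 2516.7580/299.6510 = 8.3990 kJ/K
dS_surr = -2516.7580/601.7750 = -4.1822 kJ/K
dS_gen = 8.3990 - 4.1822 = 4.2167 kJ/K (irreversible)

dS_gen = 4.2167 kJ/K, irreversible


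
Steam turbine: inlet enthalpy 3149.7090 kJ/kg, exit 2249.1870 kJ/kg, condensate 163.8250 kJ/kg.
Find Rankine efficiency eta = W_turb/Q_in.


W = 900.5220 kJ/kg
Q_in = 2985.8840 kJ/kg
eta = 0.3016 = 30.1593%

eta = 30.1593%


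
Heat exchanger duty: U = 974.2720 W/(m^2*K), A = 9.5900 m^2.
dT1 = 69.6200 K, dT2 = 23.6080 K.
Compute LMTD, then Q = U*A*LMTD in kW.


LMTD = 42.5459 K
Q = 974.2720 * 9.5900 * 42.5459 = 397518.1578 W = 397.5182 kW

397.5182 kW


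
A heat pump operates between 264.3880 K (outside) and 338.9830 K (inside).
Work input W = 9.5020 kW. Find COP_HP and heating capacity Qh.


COP = 338.9830 / 74.5950 = 4.5443
Qh = 4.5443 * 9.5020 = 43.1801 kW

COP = 4.5443, Qh = 43.1801 kW


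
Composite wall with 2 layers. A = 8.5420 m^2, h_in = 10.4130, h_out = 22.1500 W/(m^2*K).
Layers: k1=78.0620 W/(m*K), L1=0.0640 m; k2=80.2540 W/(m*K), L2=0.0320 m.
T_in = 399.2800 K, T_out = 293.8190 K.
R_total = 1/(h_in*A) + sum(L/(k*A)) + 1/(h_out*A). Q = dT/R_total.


R_conv_in = 1/(10.4130*8.5420) = 0.0112
R_1 = 0.0640/(78.0620*8.5420) = 9.5980e-05
R_2 = 0.0320/(80.2540*8.5420) = 4.6679e-05
R_conv_out = 1/(22.1500*8.5420) = 0.0053
R_total = 0.0167 K/W
Q = 105.4610 / 0.0167 = 6326.2176 W

R_total = 0.0167 K/W, Q = 6326.2176 W


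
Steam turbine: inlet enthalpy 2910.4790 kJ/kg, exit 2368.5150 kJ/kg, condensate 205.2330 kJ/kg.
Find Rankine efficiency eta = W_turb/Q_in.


W = 541.9640 kJ/kg
Q_in = 2705.2460 kJ/kg
eta = 0.2003 = 20.0338%

eta = 20.0338%


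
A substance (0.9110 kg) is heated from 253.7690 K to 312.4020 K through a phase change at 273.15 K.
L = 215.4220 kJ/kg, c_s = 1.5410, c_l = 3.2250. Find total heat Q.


Q1 (sensible, solid) = 0.9110 * 1.5410 * 19.3810 = 27.2080 kJ
Q2 (latent) = 0.9110 * 215.4220 = 196.2494 kJ
Q3 (sensible, liquid) = 0.9110 * 3.2250 * 39.2520 = 115.3214 kJ
Q_total = 338.7789 kJ

338.7789 kJ


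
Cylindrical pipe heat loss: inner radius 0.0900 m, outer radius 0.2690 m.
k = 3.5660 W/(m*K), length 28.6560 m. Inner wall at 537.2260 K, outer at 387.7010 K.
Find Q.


dT = 149.5250 K
ln(ro/ri) = 1.0949
Q = 2*pi*3.5660*28.6560*149.5250 / 1.0949 = 87683.0106 W

87683.0106 W


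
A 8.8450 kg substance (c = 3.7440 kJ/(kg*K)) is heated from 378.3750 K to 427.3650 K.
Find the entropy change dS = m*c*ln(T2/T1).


T2/T1 = 1.1295
ln(T2/T1) = 0.1218
dS = 8.8450 * 3.7440 * 0.1218 = 4.0319 kJ/K

4.0319 kJ/K


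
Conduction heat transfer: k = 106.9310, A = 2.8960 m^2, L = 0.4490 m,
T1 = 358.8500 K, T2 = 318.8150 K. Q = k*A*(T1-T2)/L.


dT = 40.0350 K
Q = 106.9310 * 2.8960 * 40.0350 / 0.4490 = 27611.8609 W

27611.8609 W


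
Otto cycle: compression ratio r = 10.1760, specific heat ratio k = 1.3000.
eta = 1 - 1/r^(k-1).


r^(k-1) = 2.0057
eta = 1 - 1/2.0057 = 0.5014 = 50.1429%

50.1429%


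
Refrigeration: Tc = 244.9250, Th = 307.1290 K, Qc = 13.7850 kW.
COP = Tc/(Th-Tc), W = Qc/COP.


COP = 244.9250 / 62.2040 = 3.9374
W = 13.7850 / 3.9374 = 3.5010 kW

COP = 3.9374, W = 3.5010 kW


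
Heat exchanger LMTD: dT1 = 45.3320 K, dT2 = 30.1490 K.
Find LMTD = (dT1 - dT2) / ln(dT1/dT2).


dT1/dT2 = 1.5036
ln(dT1/dT2) = 0.4079
LMTD = 15.1830 / 0.4079 = 37.2259 K

37.2259 K


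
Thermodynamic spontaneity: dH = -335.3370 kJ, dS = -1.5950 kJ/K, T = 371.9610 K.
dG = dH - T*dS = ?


T*dS = 371.9610 * -1.5950 = -593.2778 kJ
dG = -335.3370 + 593.2778 = 257.9408 kJ (non-spontaneous)

dG = 257.9408 kJ, non-spontaneous


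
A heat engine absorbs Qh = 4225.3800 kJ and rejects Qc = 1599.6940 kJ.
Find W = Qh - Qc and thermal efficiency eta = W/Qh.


W = 4225.3800 - 1599.6940 = 2625.6860 kJ
eta = 2625.6860 / 4225.3800 = 0.6214 = 62.1408%

W = 2625.6860 kJ, eta = 62.1408%


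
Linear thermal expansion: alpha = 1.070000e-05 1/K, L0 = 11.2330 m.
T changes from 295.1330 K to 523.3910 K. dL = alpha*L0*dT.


dT = 228.2580 K
dL = 1.070000e-05 * 11.2330 * 228.2580 = 0.027435 m
L_final = 11.260435 m

dL = 0.027435 m


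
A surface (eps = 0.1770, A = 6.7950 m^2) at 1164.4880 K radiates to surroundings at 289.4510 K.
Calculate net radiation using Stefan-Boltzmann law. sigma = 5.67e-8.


T^4 = 1.8388e+12
Tsurr^4 = 7.0194e+09
Q = 0.1770 * 5.67e-8 * 6.7950 * 1.8318e+12 = 124917.9467 W

124917.9467 W


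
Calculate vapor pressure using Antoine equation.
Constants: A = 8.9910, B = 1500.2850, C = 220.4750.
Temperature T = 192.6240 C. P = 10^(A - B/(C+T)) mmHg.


C+T = 413.0990
B/(C+T) = 3.6318
log10(P) = 8.9910 - 3.6318 = 5.3592
P = 10^5.3592 = 228675.2910 mmHg

228675.2910 mmHg


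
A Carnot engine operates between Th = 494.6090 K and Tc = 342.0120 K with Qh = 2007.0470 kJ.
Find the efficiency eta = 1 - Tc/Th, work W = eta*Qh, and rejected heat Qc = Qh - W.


eta = 1 - 342.0120/494.6090 = 0.3085
W = 0.3085 * 2007.0470 = 619.2151 kJ
Qc = 2007.0470 - 619.2151 = 1387.8319 kJ

eta = 30.8520%, W = 619.2151 kJ, Qc = 1387.8319 kJ


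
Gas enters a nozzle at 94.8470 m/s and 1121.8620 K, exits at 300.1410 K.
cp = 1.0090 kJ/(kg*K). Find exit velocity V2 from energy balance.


dT = 821.7210 K
2*cp*1000*dT = 1658232.9780
V1^2 = 8995.9534
V2 = sqrt(1667228.9314) = 1291.2122 m/s

1291.2122 m/s


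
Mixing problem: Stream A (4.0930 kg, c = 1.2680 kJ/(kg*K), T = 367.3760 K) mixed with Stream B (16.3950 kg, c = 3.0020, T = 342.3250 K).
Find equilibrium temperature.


num = 18755.1335
den = 54.4077
Tf = 344.7146 K

344.7146 K


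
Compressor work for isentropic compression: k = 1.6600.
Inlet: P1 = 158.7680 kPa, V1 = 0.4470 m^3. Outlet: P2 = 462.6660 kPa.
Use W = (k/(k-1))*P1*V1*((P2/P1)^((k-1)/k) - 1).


(k-1)/k = 0.3976
(P2/P1)^exp = 1.5300
W = 2.5152 * 158.7680 * 0.4470 * (1.5300 - 1) = 94.5986 kJ

94.5986 kJ


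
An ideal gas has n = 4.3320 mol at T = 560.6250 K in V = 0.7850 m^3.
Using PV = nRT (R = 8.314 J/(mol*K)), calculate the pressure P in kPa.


P = nRT/V = 4.3320 * 8.314 * 560.6250 / 0.7850
= 20191.6090 / 0.7850 = 25721.7949 Pa = 25.7218 kPa

25.7218 kPa


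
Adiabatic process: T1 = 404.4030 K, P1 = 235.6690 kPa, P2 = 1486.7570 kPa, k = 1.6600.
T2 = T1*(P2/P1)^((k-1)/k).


(k-1)/k = 0.3976
(P2/P1)^exp = 2.0799
T2 = 404.4030 * 2.0799 = 841.1275 K

841.1275 K


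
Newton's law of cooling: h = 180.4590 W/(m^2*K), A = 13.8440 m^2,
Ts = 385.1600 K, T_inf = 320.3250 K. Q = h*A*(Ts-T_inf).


dT = 64.8350 K
Q = 180.4590 * 13.8440 * 64.8350 = 161975.6205 W

161975.6205 W


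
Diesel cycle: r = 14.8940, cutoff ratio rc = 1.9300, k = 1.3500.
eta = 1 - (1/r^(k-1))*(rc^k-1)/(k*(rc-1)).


r^(k-1) = 2.5737
rc^k = 2.4294
eta = 0.5576 = 55.7627%

55.7627%


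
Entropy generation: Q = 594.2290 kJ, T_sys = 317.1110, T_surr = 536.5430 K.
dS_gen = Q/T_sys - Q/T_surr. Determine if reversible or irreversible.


dS_sys = 594.2290/317.1110 = 1.8739 kJ/K
dS_surr = -594.2290/536.5430 = -1.1075 kJ/K
dS_gen = 1.8739 - 1.1075 = 0.7664 kJ/K (irreversible)

dS_gen = 0.7664 kJ/K, irreversible


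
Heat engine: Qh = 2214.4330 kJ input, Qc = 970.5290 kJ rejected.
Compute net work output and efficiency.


W = 2214.4330 - 970.5290 = 1243.9040 kJ
eta = 1243.9040 / 2214.4330 = 0.5617 = 56.1726%

W = 1243.9040 kJ, eta = 56.1726%


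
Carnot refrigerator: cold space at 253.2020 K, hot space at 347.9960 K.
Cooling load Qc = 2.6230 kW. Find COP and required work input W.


COP = 253.2020 / 94.7940 = 2.6711
W = 2.6230 / 2.6711 = 0.9820 kW

COP = 2.6711, W = 0.9820 kW


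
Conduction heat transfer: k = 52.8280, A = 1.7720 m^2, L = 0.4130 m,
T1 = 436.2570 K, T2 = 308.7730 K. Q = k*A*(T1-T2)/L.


dT = 127.4840 K
Q = 52.8280 * 1.7720 * 127.4840 / 0.4130 = 28895.7198 W

28895.7198 W


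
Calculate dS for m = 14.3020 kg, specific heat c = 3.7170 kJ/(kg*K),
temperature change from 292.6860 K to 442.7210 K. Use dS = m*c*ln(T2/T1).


T2/T1 = 1.5126
ln(T2/T1) = 0.4138
dS = 14.3020 * 3.7170 * 0.4138 = 21.9999 kJ/K

21.9999 kJ/K
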